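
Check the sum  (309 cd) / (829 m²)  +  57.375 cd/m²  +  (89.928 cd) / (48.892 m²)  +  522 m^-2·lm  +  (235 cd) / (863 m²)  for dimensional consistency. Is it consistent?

Yes

Reduce each to base SI dimensions:
  (309 cd) / (829 m²):  [cd] / [m²] = m⁻²·cd
  57.375 cd/m²:  cd·m⁻² = m⁻²·cd
  (89.928 cd) / (48.892 m²):  [cd] / [m²] = m⁻²·cd
  522 m^-2·lm:  lm·m⁻² = cd·m⁻² = m⁻²·cd
  (235 cd) / (863 m²):  [cd] / [m²] = m⁻²·cd
Every term reduces to m⁻²·cd.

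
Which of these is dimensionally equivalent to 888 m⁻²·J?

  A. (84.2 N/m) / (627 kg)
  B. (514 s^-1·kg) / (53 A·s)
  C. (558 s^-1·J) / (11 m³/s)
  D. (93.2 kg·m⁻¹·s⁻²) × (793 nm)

Reference: J·m⁻² = N·m·m⁻² = kg·s⁻².
Each option:
  A. [kg·s⁻²] / [kg] = s⁻²
  B. [kg·s⁻¹] / [s·A] = kg·s⁻²·A⁻¹
  C. [kg·m²·s⁻³] / [m³·s⁻¹] = kg·m⁻¹·s⁻²
  D. [kg·m⁻¹·s⁻²] · [m] = kg·s⁻²  ← same
Only D. matches kg·s⁻².

D.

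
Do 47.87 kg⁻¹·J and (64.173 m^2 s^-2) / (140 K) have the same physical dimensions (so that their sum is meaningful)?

Dimensions:
  47.87 kg⁻¹·J:  J·kg⁻¹ = N·m·kg⁻¹ = m²·s⁻²
  (64.173 m^2 s^-2) / (140 K):  [m²·s⁻²] / [K] = m²·s⁻²·K⁻¹
m²·s⁻² ≠ m²·s⁻²·K⁻¹, so they cannot be added.

No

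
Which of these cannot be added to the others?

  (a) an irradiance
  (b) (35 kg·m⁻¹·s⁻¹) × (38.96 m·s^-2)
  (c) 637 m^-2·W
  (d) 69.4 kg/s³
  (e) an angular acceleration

(e)

In SI base units:
  (a) [irradiance] = kg·s⁻³
  (b) [kg·m⁻¹·s⁻¹] · [m·s⁻²] = kg·s⁻³
  (c) W·m⁻² = J·s⁻¹·m⁻² = kg·s⁻³
  (d) kg·s⁻³
  (e) [angular acceleration] = s⁻²
All reduce to kg·s⁻³ except (e), which is s⁻².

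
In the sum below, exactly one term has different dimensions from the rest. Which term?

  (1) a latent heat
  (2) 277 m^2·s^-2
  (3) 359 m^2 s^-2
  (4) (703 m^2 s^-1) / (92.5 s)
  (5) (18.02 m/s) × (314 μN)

(5)

In SI base units:
  (1) [latent heat] = m²·s⁻²
  (2) m²·s⁻²
  (3) m²·s⁻²
  (4) [m²·s⁻¹] / [s] = m²·s⁻²
  (5) [m·s⁻¹] · [kg·m·s⁻²] = kg·m²·s⁻³
All reduce to m²·s⁻² except (5), which is kg·m²·s⁻³.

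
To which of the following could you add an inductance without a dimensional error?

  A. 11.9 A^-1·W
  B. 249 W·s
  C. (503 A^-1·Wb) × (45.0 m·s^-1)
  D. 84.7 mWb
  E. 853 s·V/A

E.

Reference: [inductance] = kg·m²·s⁻²·A⁻².
Each option:
  A. W·A⁻¹ = J·s⁻¹·A⁻¹ = kg·m²·s⁻³·A⁻¹
  B. W·s = J·s⁻¹·s = kg·m²·s⁻²
  C. [kg·m²·s⁻²·A⁻²] · [m·s⁻¹] = kg·m³·s⁻³·A⁻²
  D. Wb = V·s = kg·m²·s⁻²·A⁻¹
  E. V·s·A⁻¹ = J·C⁻¹·s·A⁻¹ = kg·m²·s⁻²·A⁻²  ← same
Only E. matches kg·m²·s⁻²·A⁻².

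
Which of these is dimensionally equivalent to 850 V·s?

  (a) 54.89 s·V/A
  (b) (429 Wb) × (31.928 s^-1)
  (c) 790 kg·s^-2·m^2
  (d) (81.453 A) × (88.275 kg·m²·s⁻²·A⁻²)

Reference: V·s = J·C⁻¹·s = kg·m²·s⁻²·A⁻¹.
Each option:
  (a) V·s·A⁻¹ = J·C⁻¹·s·A⁻¹ = kg·m²·s⁻²·A⁻²
  (b) [kg·m²·s⁻²·A⁻¹] · [s⁻¹] = kg·m²·s⁻³·A⁻¹
  (c) kg·m²·s⁻²
  (d) [A] · [kg·m²·s⁻²·A⁻²] = kg·m²·s⁻²·A⁻¹  ← same
Only (d) matches kg·m²·s⁻²·A⁻¹.

(d)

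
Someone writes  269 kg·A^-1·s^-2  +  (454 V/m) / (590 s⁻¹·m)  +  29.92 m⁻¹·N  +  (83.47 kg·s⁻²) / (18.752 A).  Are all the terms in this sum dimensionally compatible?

No

In SI base units:
  269 kg·A^-1·s^-2:  kg·s⁻²·A⁻¹
  (454 V/m) / (590 s⁻¹·m):  [kg·m·s⁻³·A⁻¹] / [m·s⁻¹] = kg·s⁻²·A⁻¹
  29.92 m⁻¹·N:  N·m⁻¹ = kg·m·s⁻²·m⁻¹ = kg·s⁻²
  (83.47 kg·s⁻²) / (18.752 A):  [kg·s⁻²] / [A] = kg·s⁻²·A⁻¹
The terms do not share a single dimension (kg·s⁻² vs kg·s⁻²·A⁻¹).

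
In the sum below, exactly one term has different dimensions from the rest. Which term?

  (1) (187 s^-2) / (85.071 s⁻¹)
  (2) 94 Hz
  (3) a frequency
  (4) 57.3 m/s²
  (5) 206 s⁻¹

In SI base units:
  (1) [s⁻²] / [s⁻¹] = s⁻¹
  (2) Hz = s⁻¹
  (3) [frequency] = s⁻¹
  (4) m·s⁻²
  (5) s⁻¹
All reduce to s⁻¹ except (4), which is m·s⁻².

(4)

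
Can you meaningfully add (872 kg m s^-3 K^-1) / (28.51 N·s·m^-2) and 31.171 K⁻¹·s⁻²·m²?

In SI base units:
  (872 kg m s^-3 K^-1) / (28.51 N·s·m^-2):  [kg·m·s⁻³·K⁻¹] / [kg·m⁻¹·s⁻¹] = m²·s⁻²·K⁻¹
  31.171 K⁻¹·s⁻²·m²:  m²·s⁻²·K⁻¹
Both are m²·s⁻²·K⁻¹, so they have the same dimensions and can be added.

Yes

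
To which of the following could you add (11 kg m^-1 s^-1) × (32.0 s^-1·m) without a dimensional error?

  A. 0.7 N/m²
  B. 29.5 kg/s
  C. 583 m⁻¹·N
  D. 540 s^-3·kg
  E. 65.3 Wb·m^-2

Reference: [kg·m⁻¹·s⁻¹] · [m·s⁻¹] = kg·s⁻².
Each option:
  A. N·m⁻² = kg·m·s⁻²·m⁻² = kg·m⁻¹·s⁻²
  B. kg·s⁻¹
  C. N·m⁻¹ = kg·m·s⁻²·m⁻¹ = kg·s⁻²  ← same
  D. kg·s⁻³
  E. Wb·m⁻² = V·s·m⁻² = kg·s⁻²·A⁻¹
Only C. matches kg·s⁻².

C.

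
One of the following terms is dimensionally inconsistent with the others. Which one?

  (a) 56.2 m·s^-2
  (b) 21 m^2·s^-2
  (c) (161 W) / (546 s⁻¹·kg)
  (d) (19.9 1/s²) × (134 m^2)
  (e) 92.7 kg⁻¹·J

Reduce each to base SI dimensions:
  (a) m·s⁻²
  (b) m²·s⁻²
  (c) [kg·m²·s⁻³] / [kg·s⁻¹] = m²·s⁻²
  (d) [s⁻²] · [m²] = m²·s⁻²
  (e) J·kg⁻¹ = N·m·kg⁻¹ = m²·s⁻²
All reduce to m²·s⁻² except (a), which is m·s⁻².

(a)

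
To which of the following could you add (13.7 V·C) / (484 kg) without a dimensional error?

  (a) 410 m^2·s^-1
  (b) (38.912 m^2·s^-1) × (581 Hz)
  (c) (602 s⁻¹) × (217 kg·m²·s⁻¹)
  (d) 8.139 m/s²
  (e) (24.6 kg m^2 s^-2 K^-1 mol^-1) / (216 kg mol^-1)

(b)

Reference: [kg·m²·s⁻²] / [kg] = m²·s⁻².
Each option:
  (a) m²·s⁻¹
  (b) [m²·s⁻¹] · [s⁻¹] = m²·s⁻²  ← same
  (c) [s⁻¹] · [kg·m²·s⁻¹] = kg·m²·s⁻²
  (d) m·s⁻²
  (e) [kg·m²·s⁻²·K⁻¹·mol⁻¹] / [kg·mol⁻¹] = m²·s⁻²·K⁻¹
Only (b) matches m²·s⁻².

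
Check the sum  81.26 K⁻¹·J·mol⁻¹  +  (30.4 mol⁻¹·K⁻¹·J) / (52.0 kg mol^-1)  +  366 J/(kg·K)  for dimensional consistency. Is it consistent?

No

Work out the base dimensions of each:
  81.26 K⁻¹·J·mol⁻¹:  J·mol⁻¹·K⁻¹ = N·m·mol⁻¹·K⁻¹ = kg·m²·s⁻²·K⁻¹·mol⁻¹
  (30.4 mol⁻¹·K⁻¹·J) / (52.0 kg mol^-1):  [kg·m²·s⁻²·K⁻¹·mol⁻¹] / [kg·mol⁻¹] = m²·s⁻²·K⁻¹
  366 J/(kg·K):  J·kg⁻¹·K⁻¹ = N·m·kg⁻¹·K⁻¹ = m²·s⁻²·K⁻¹
The terms do not share a single dimension (kg·m²·s⁻²·K⁻¹·mol⁻¹ vs m²·s⁻²·K⁻¹).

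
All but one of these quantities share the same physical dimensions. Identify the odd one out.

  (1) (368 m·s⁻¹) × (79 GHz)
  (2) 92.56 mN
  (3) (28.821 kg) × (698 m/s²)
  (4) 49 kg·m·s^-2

(1)

Dimensions:
  (1) [m·s⁻¹] · [s⁻¹] = m·s⁻²
  (2) N = kg·m·s⁻²
  (3) [kg] · [m·s⁻²] = kg·m·s⁻²
  (4) kg·m·s⁻²
All reduce to kg·m·s⁻² except (1), which is m·s⁻².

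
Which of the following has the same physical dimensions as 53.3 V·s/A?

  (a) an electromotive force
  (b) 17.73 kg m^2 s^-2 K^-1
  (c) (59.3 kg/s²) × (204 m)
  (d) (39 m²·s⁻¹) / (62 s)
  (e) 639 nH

Reference: V·s·A⁻¹ = J·C⁻¹·s·A⁻¹ = kg·m²·s⁻²·A⁻².
Each option:
  (a) [electromotive force] = kg·m²·s⁻³·A⁻¹
  (b) kg·m²·s⁻²·K⁻¹
  (c) [kg·s⁻²] · [m] = kg·m·s⁻²
  (d) [m²·s⁻¹] / [s] = m²·s⁻²
  (e) H = V·s·A⁻¹ = kg·m²·s⁻²·A⁻²  ← same
Only (e) matches kg·m²·s⁻²·A⁻².

(e)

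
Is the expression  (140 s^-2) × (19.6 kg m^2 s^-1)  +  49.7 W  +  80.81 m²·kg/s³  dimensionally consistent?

Yes

In SI base units:
  (140 s^-2) × (19.6 kg m^2 s^-1):  [s⁻²] · [kg·m²·s⁻¹] = kg·m²·s⁻³
  49.7 W:  W = J·s⁻¹ = kg·m²·s⁻³
  80.81 m²·kg/s³:  kg·m²·s⁻³
Every term reduces to kg·m²·s⁻³.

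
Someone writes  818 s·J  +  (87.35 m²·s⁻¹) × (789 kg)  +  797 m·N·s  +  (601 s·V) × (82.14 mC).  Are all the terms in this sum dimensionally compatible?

Yes

Expand each in SI base units:
  818 s·J:  J·s = N·m·s = kg·m²·s⁻¹
  (87.35 m²·s⁻¹) × (789 kg):  [m²·s⁻¹] · [kg] = kg·m²·s⁻¹
  797 m·N·s:  N·m·s = kg·m·s⁻²·m·s = kg·m²·s⁻¹
  (601 s·V) × (82.14 mC):  [kg·m²·s⁻²·A⁻¹] · [s·A] = kg·m²·s⁻¹
Every term reduces to kg·m²·s⁻¹.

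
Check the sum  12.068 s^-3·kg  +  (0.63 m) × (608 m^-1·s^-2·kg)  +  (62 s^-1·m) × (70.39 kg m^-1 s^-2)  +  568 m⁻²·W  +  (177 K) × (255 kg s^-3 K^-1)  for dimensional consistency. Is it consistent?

No

Work out the base dimensions of each:
  12.068 s^-3·kg:  kg·s⁻³
  (0.63 m) × (608 m^-1·s^-2·kg):  [m] · [kg·m⁻¹·s⁻²] = kg·s⁻²
  (62 s^-1·m) × (70.39 kg m^-1 s^-2):  [m·s⁻¹] · [kg·m⁻¹·s⁻²] = kg·s⁻³
  568 m⁻²·W:  W·m⁻² = J·s⁻¹·m⁻² = kg·s⁻³
  (177 K) × (255 kg s^-3 K^-1):  [K] · [kg·s⁻³·K⁻¹] = kg·s⁻³
The terms do not share a single dimension (kg·s⁻² vs kg·s⁻³).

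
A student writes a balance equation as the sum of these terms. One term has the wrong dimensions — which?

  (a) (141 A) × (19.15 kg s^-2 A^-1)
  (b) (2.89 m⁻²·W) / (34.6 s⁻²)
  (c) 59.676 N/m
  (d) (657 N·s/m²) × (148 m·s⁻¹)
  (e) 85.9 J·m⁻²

Expand each in SI base units:
  (a) [A] · [kg·s⁻²·A⁻¹] = kg·s⁻²
  (b) [kg·s⁻³] / [s⁻²] = kg·s⁻¹
  (c) N·m⁻¹ = kg·m·s⁻²·m⁻¹ = kg·s⁻²
  (d) [kg·m⁻¹·s⁻¹] · [m·s⁻¹] = kg·s⁻²
  (e) J·m⁻² = N·m·m⁻² = kg·s⁻²
All reduce to kg·s⁻² except (b), which is kg·s⁻¹.

(b)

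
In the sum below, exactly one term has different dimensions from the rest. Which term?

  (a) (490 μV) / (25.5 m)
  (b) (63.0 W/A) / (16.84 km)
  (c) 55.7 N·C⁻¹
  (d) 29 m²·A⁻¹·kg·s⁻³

(d)

Expand each in SI base units:
  (a) [kg·m²·s⁻³·A⁻¹] / [m] = kg·m·s⁻³·A⁻¹
  (b) [kg·m²·s⁻³·A⁻¹] / [m] = kg·m·s⁻³·A⁻¹
  (c) N·C⁻¹ = kg·m·s⁻²·(s·A)⁻¹ = kg·m·s⁻³·A⁻¹
  (d) kg·m²·s⁻³·A⁻¹
All reduce to kg·m·s⁻³·A⁻¹ except (d), which is kg·m²·s⁻³·A⁻¹.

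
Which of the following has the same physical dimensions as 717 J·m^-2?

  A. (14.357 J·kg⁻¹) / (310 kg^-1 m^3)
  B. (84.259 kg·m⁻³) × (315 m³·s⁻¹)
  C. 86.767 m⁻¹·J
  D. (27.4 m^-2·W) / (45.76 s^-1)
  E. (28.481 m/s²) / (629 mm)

D.

Reference: J·m⁻² = N·m·m⁻² = kg·s⁻².
Each option:
  A. [m²·s⁻²] / [kg⁻¹·m³] = kg·m⁻¹·s⁻²
  B. [kg·m⁻³] · [m³·s⁻¹] = kg·s⁻¹
  C. J·m⁻¹ = N·m·m⁻¹ = kg·m·s⁻²
  D. [kg·s⁻³] / [s⁻¹] = kg·s⁻²  ← same
  E. [m·s⁻²] / [m] = s⁻²
Only D. matches kg·s⁻².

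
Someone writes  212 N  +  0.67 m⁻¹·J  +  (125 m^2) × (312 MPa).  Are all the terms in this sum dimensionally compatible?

In SI base units:
  212 N:  N = kg·m·s⁻²
  0.67 m⁻¹·J:  J·m⁻¹ = N·m·m⁻¹ = kg·m·s⁻²
  (125 m^2) × (312 MPa):  [m²] · [kg·m⁻¹·s⁻²] = kg·m·s⁻²
Every term reduces to kg·m·s⁻².

Yes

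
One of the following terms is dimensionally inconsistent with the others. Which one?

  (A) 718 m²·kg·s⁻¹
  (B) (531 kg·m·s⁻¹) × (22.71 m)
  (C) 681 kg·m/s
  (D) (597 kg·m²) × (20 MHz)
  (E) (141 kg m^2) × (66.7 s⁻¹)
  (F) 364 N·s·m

(C)

Dimensions:
  (A) kg·m²·s⁻¹
  (B) [kg·m·s⁻¹] · [m] = kg·m²·s⁻¹
  (C) kg·m·s⁻¹
  (D) [kg·m²] · [s⁻¹] = kg·m²·s⁻¹
  (E) [kg·m²] · [s⁻¹] = kg·m²·s⁻¹
  (F) N·m·s = kg·m·s⁻²·m·s = kg·m²·s⁻¹
All reduce to kg·m²·s⁻¹ except (C), which is kg·m·s⁻¹.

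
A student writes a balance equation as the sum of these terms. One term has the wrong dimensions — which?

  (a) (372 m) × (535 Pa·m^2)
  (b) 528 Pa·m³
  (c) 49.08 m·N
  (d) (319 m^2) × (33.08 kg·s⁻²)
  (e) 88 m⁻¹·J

Dimensions:
  (a) [m] · [kg·m·s⁻²] = kg·m²·s⁻²
  (b) Pa·m³ = N·m⁻²·m³ = kg·m²·s⁻²
  (c) N·m = kg·m·s⁻²·m = kg·m²·s⁻²
  (d) [m²] · [kg·s⁻²] = kg·m²·s⁻²
  (e) J·m⁻¹ = N·m·m⁻¹ = kg·m·s⁻²
All reduce to kg·m²·s⁻² except (e), which is kg·m·s⁻².

(e)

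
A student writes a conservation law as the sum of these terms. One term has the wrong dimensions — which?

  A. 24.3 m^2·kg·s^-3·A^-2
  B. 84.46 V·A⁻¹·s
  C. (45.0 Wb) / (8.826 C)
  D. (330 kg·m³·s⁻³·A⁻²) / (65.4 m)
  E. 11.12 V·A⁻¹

Expand each in SI base units:
  A. kg·m²·s⁻³·A⁻²
  B. V·s·A⁻¹ = J·C⁻¹·s·A⁻¹ = kg·m²·s⁻²·A⁻²
  C. [kg·m²·s⁻²·A⁻¹] / [s·A] = kg·m²·s⁻³·A⁻²
  D. [kg·m³·s⁻³·A⁻²] / [m] = kg·m²·s⁻³·A⁻²
  E. V·A⁻¹ = J·C⁻¹·A⁻¹ = kg·m²·s⁻³·A⁻²
All reduce to kg·m²·s⁻³·A⁻² except B., which is kg·m²·s⁻²·A⁻².

B.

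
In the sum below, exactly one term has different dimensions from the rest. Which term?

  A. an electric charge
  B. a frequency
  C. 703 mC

Dimensions:
  A. [electric charge] = s·A
  B. [frequency] = s⁻¹
  C. C = s·A
All reduce to s·A except B., which is s⁻¹.

B.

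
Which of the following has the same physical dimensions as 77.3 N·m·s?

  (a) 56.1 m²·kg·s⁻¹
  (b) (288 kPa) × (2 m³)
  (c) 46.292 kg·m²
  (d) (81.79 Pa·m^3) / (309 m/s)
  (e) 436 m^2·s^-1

Reference: N·m·s = kg·m·s⁻²·m·s = kg·m²·s⁻¹.
Each option:
  (a) kg·m²·s⁻¹  ← same
  (b) [kg·m⁻¹·s⁻²] · [m³] = kg·m²·s⁻²
  (c) kg·m²
  (d) [kg·m²·s⁻²] / [m·s⁻¹] = kg·m·s⁻¹
  (e) m²·s⁻¹
Only (a) matches kg·m²·s⁻¹.

(a)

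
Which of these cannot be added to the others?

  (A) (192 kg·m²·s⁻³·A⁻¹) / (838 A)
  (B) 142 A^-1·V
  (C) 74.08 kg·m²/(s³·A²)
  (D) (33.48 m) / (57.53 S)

Work out the base dimensions of each:
  (A) [kg·m²·s⁻³·A⁻¹] / [A] = kg·m²·s⁻³·A⁻²
  (B) V·A⁻¹ = J·C⁻¹·A⁻¹ = kg·m²·s⁻³·A⁻²
  (C) kg·m²·s⁻³·A⁻²
  (D) [m] / [kg⁻¹·m⁻²·s³·A²] = kg·m³·s⁻³·A⁻²
All reduce to kg·m²·s⁻³·A⁻² except (D), which is kg·m³·s⁻³·A⁻².

(D)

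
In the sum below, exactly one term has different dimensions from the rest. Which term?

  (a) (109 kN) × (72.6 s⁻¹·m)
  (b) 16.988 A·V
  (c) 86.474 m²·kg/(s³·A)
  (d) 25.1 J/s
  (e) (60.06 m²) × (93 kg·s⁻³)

(c)

Reduce each to base SI dimensions:
  (a) [kg·m·s⁻²] · [m·s⁻¹] = kg·m²·s⁻³
  (b) V·A = J·C⁻¹·A = kg·m²·s⁻³
  (c) kg·m²·s⁻³·A⁻¹
  (d) J·s⁻¹ = N·m·s⁻¹ = kg·m²·s⁻³
  (e) [m²] · [kg·s⁻³] = kg·m²·s⁻³
All reduce to kg·m²·s⁻³ except (c), which is kg·m²·s⁻³·A⁻¹.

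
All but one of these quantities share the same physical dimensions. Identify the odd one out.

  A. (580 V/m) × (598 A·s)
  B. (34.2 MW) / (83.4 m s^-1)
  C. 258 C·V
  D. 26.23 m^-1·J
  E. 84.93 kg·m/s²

C.

Expand each in SI base units:
  A. [kg·m·s⁻³·A⁻¹] · [s·A] = kg·m·s⁻²
  B. [kg·m²·s⁻³] / [m·s⁻¹] = kg·m·s⁻²
  C. C·V = s·A·J·C⁻¹ = kg·m²·s⁻²
  D. J·m⁻¹ = N·m·m⁻¹ = kg·m·s⁻²
  E. kg·m·s⁻²
All reduce to kg·m·s⁻² except C., which is kg·m²·s⁻².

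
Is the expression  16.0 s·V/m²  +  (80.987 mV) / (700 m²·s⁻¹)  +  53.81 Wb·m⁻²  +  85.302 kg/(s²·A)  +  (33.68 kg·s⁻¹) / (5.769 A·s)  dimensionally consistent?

Expand each in SI base units:
  16.0 s·V/m²:  V·s·m⁻² = J·C⁻¹·s·m⁻² = kg·s⁻²·A⁻¹
  (80.987 mV) / (700 m²·s⁻¹):  [kg·m²·s⁻³·A⁻¹] / [m²·s⁻¹] = kg·s⁻²·A⁻¹
  53.81 Wb·m⁻²:  Wb·m⁻² = V·s·m⁻² = kg·s⁻²·A⁻¹
  85.302 kg/(s²·A):  kg·s⁻²·A⁻¹
  (33.68 kg·s⁻¹) / (5.769 A·s):  [kg·s⁻¹] / [s·A] = kg·s⁻²·A⁻¹
Every term reduces to kg·s⁻²·A⁻¹.

Yes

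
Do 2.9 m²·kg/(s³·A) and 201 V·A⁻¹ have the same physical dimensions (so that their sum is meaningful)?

Reduce each to base SI dimensions:
  2.9 m²·kg/(s³·A):  kg·m²·s⁻³·A⁻¹
  201 V·A⁻¹:  V·A⁻¹ = J·C⁻¹·A⁻¹ = kg·m²·s⁻³·A⁻²
kg·m²·s⁻³·A⁻¹ ≠ kg·m²·s⁻³·A⁻², so they cannot be added.

No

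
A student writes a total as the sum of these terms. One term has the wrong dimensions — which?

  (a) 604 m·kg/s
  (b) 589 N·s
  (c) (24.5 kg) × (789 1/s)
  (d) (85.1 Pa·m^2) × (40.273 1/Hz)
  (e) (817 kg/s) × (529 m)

Work out the base dimensions of each:
  (a) kg·m·s⁻¹
  (b) N·s = kg·m·s⁻²·s = kg·m·s⁻¹
  (c) [kg] · [s⁻¹] = kg·s⁻¹
  (d) [kg·m·s⁻²] · [s] = kg·m·s⁻¹
  (e) [kg·s⁻¹] · [m] = kg·m·s⁻¹
All reduce to kg·m·s⁻¹ except (c), which is kg·s⁻¹.

(c)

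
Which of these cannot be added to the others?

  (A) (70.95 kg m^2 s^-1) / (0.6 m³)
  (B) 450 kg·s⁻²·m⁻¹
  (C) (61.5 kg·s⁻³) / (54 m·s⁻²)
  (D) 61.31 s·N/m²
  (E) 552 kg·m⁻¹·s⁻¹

(B)

Work out the base dimensions of each:
  (A) [kg·m²·s⁻¹] / [m³] = kg·m⁻¹·s⁻¹
  (B) kg·m⁻¹·s⁻²
  (C) [kg·s⁻³] / [m·s⁻²] = kg·m⁻¹·s⁻¹
  (D) N·s·m⁻² = kg·m·s⁻²·s·m⁻² = kg·m⁻¹·s⁻¹
  (E) kg·m⁻¹·s⁻¹
All reduce to kg·m⁻¹·s⁻¹ except (B), which is kg·m⁻¹·s⁻².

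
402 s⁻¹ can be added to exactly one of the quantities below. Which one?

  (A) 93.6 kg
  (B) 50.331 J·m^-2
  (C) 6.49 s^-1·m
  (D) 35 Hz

Reference: s⁻¹.
Each option:
  (A) kg
  (B) J·m⁻² = N·m·m⁻² = kg·s⁻²
  (C) m·s⁻¹
  (D) Hz = s⁻¹  ← same
Only (D) matches s⁻¹.

(D)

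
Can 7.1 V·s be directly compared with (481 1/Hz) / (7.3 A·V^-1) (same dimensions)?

Work out the base dimensions of each:
  7.1 V·s:  V·s = J·C⁻¹·s = kg·m²·s⁻²·A⁻¹
  (481 1/Hz) / (7.3 A·V^-1):  [s] / [kg⁻¹·m⁻²·s³·A²] = kg·m²·s⁻²·A⁻²
kg·m²·s⁻²·A⁻¹ ≠ kg·m²·s⁻²·A⁻², so they cannot be added.

No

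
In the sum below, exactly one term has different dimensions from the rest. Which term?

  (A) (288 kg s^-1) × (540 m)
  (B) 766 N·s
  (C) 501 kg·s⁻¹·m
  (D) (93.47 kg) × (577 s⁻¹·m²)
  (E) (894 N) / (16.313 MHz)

In SI base units:
  (A) [kg·s⁻¹] · [m] = kg·m·s⁻¹
  (B) N·s = kg·m·s⁻²·s = kg·m·s⁻¹
  (C) kg·m·s⁻¹
  (D) [kg] · [m²·s⁻¹] = kg·m²·s⁻¹
  (E) [kg·m·s⁻²] / [s⁻¹] = kg·m·s⁻¹
All reduce to kg·m·s⁻¹ except (D), which is kg·m²·s⁻¹.

(D)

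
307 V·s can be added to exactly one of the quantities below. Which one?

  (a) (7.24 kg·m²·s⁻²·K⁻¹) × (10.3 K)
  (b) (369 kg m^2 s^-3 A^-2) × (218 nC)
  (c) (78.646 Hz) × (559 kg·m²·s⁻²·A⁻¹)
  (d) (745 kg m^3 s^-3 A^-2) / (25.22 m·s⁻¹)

Reference: V·s = J·C⁻¹·s = kg·m²·s⁻²·A⁻¹.
Each option:
  (a) [kg·m²·s⁻²·K⁻¹] · [K] = kg·m²·s⁻²
  (b) [kg·m²·s⁻³·A⁻²] · [s·A] = kg·m²·s⁻²·A⁻¹  ← same
  (c) [s⁻¹] · [kg·m²·s⁻²·A⁻¹] = kg·m²·s⁻³·A⁻¹
  (d) [kg·m³·s⁻³·A⁻²] / [m·s⁻¹] = kg·m²·s⁻²·A⁻²
Only (b) matches kg·m²·s⁻²·A⁻¹.

(b)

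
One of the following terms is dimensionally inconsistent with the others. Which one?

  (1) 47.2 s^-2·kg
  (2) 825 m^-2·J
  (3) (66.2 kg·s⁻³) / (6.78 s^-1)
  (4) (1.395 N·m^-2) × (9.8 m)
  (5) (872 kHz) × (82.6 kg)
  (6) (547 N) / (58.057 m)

(5)

Reduce each to base SI dimensions:
  (1) kg·s⁻²
  (2) J·m⁻² = N·m·m⁻² = kg·s⁻²
  (3) [kg·s⁻³] / [s⁻¹] = kg·s⁻²
  (4) [kg·m⁻¹·s⁻²] · [m] = kg·s⁻²
  (5) [s⁻¹] · [kg] = kg·s⁻¹
  (6) [kg·m·s⁻²] / [m] = kg·s⁻²
All reduce to kg·s⁻² except (5), which is kg·s⁻¹.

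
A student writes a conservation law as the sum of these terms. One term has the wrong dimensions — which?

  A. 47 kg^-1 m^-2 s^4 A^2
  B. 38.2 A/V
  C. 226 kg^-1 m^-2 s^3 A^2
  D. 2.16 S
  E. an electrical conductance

Dimensions:
  A. kg⁻¹·m⁻²·s⁴·A²
  B. A·V⁻¹ = A·(J·C⁻¹)⁻¹ = kg⁻¹·m⁻²·s³·A²
  C. kg⁻¹·m⁻²·s³·A²
  D. S = Ω⁻¹ = kg⁻¹·m⁻²·s³·A²
  E. [electrical conductance] = kg⁻¹·m⁻²·s³·A²
All reduce to kg⁻¹·m⁻²·s³·A² except A., which is kg⁻¹·m⁻²·s⁴·A².

A.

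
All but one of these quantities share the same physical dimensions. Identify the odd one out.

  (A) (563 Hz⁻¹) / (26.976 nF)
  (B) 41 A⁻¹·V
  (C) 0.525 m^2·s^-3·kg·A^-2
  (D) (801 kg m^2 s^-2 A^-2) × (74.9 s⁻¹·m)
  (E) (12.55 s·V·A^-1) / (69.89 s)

Expand each in SI base units:
  (A) [s] / [kg⁻¹·m⁻²·s⁴·A²] = kg·m²·s⁻³·A⁻²
  (B) V·A⁻¹ = J·C⁻¹·A⁻¹ = kg·m²·s⁻³·A⁻²
  (C) kg·m²·s⁻³·A⁻²
  (D) [kg·m²·s⁻²·A⁻²] · [m·s⁻¹] = kg·m³·s⁻³·A⁻²
  (E) [kg·m²·s⁻²·A⁻²] / [s] = kg·m²·s⁻³·A⁻²
All reduce to kg·m²·s⁻³·A⁻² except (D), which is kg·m³·s⁻³·A⁻².

(D)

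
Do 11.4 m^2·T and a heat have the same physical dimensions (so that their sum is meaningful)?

Dimensions:
  11.4 m^2·T:  T·m² = Wb·m⁻²·m² = kg·m²·s⁻²·A⁻¹
  a heat:  [heat] = kg·m²·s⁻²
kg·m²·s⁻²·A⁻¹ ≠ kg·m²·s⁻², so they cannot be added.

No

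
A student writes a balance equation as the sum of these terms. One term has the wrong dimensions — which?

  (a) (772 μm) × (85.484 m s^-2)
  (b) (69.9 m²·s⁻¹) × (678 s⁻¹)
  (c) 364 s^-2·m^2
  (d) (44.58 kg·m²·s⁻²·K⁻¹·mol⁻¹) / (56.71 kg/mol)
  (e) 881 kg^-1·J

(d)

In SI base units:
  (a) [m] · [m·s⁻²] = m²·s⁻²
  (b) [m²·s⁻¹] · [s⁻¹] = m²·s⁻²
  (c) m²·s⁻²
  (d) [kg·m²·s⁻²·K⁻¹·mol⁻¹] / [kg·mol⁻¹] = m²·s⁻²·K⁻¹
  (e) J·kg⁻¹ = N·m·kg⁻¹ = m²·s⁻²
All reduce to m²·s⁻² except (d), which is m²·s⁻²·K⁻¹.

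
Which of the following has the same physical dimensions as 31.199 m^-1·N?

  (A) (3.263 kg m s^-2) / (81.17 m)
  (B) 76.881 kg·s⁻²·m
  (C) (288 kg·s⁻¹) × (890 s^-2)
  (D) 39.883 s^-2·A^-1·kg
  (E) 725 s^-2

(A)

Reference: N·m⁻¹ = kg·m·s⁻²·m⁻¹ = kg·s⁻².
Each option:
  (A) [kg·m·s⁻²] / [m] = kg·s⁻²  ← same
  (B) kg·m·s⁻²
  (C) [kg·s⁻¹] · [s⁻²] = kg·s⁻³
  (D) kg·s⁻²·A⁻¹
  (E) s⁻²
Only (A) matches kg·s⁻².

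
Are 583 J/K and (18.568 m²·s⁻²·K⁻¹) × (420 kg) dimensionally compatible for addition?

Reduce each to base SI dimensions:
  583 J/K:  J·K⁻¹ = N·m·K⁻¹ = kg·m²·s⁻²·K⁻¹
  (18.568 m²·s⁻²·K⁻¹) × (420 kg):  [m²·s⁻²·K⁻¹] · [kg] = kg·m²·s⁻²·K⁻¹
Both are kg·m²·s⁻²·K⁻¹, so they have the same dimensions and can be added.

Yes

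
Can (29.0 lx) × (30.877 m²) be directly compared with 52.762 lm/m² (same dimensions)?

Dimensions:
  (29.0 lx) × (30.877 m²):  [m⁻²·cd] · [m²] = cd
  52.762 lm/m²:  lm·m⁻² = cd·m⁻² = m⁻²·cd
cd ≠ m⁻²·cd, so they cannot be added.

No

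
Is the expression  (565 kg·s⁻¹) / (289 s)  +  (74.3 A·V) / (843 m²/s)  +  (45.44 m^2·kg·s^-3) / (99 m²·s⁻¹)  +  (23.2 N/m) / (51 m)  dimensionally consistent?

Dimensions:
  (565 kg·s⁻¹) / (289 s):  [kg·s⁻¹] / [s] = kg·s⁻²
  (74.3 A·V) / (843 m²/s):  [kg·m²·s⁻³] / [m²·s⁻¹] = kg·s⁻²
  (45.44 m^2·kg·s^-3) / (99 m²·s⁻¹):  [kg·m²·s⁻³] / [m²·s⁻¹] = kg·s⁻²
  (23.2 N/m) / (51 m):  [kg·s⁻²] / [m] = kg·m⁻¹·s⁻²
The terms do not share a single dimension (kg·m⁻¹·s⁻² vs kg·s⁻²).

No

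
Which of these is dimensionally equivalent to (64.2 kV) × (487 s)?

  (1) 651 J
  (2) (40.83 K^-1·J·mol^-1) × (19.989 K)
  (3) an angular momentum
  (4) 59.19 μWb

(4)

Reference: [kg·m²·s⁻³·A⁻¹] · [s] = kg·m²·s⁻²·A⁻¹.
Each option:
  (1) J = N·m = kg·m²·s⁻²
  (2) [kg·m²·s⁻²·K⁻¹·mol⁻¹] · [K] = kg·m²·s⁻²·mol⁻¹
  (3) [angular momentum] = kg·m²·s⁻¹
  (4) Wb = V·s = kg·m²·s⁻²·A⁻¹  ← same
Only (4) matches kg·m²·s⁻²·A⁻¹.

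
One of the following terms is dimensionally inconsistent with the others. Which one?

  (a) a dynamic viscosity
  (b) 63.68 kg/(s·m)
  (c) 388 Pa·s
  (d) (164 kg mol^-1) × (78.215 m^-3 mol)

Expand each in SI base units:
  (a) [dynamic viscosity] = kg·m⁻¹·s⁻¹
  (b) kg·m⁻¹·s⁻¹
  (c) Pa·s = N·m⁻²·s = kg·m⁻¹·s⁻¹
  (d) [kg·mol⁻¹] · [m⁻³·mol] = kg·m⁻³
All reduce to kg·m⁻¹·s⁻¹ except (d), which is kg·m⁻³.

(d)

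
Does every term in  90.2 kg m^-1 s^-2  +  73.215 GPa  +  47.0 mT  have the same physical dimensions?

No

Dimensions:
  90.2 kg m^-1 s^-2:  kg·m⁻¹·s⁻²
  73.215 GPa:  Pa = N·m⁻² = kg·m⁻¹·s⁻²
  47.0 mT:  T = Wb·m⁻² = kg·s⁻²·A⁻¹
The terms do not share a single dimension (kg·m⁻¹·s⁻² vs kg·s⁻²·A⁻¹).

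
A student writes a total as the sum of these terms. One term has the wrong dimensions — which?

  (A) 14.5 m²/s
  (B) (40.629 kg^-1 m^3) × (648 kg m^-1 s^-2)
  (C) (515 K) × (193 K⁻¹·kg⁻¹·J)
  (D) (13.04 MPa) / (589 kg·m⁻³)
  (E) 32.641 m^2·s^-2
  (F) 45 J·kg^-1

(A)

Reduce each to base SI dimensions:
  (A) m²·s⁻¹
  (B) [kg⁻¹·m³] · [kg·m⁻¹·s⁻²] = m²·s⁻²
  (C) [K] · [m²·s⁻²·K⁻¹] = m²·s⁻²
  (D) [kg·m⁻¹·s⁻²] / [kg·m⁻³] = m²·s⁻²
  (E) m²·s⁻²
  (F) J·kg⁻¹ = N·m·kg⁻¹ = m²·s⁻²
All reduce to m²·s⁻² except (A), which is m²·s⁻¹.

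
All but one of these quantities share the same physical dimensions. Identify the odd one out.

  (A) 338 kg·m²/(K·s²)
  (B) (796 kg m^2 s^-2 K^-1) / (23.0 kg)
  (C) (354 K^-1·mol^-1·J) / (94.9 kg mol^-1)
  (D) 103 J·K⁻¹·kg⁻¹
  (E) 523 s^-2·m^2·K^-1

Work out the base dimensions of each:
  (A) kg·m²·s⁻²·K⁻¹
  (B) [kg·m²·s⁻²·K⁻¹] / [kg] = m²·s⁻²·K⁻¹
  (C) [kg·m²·s⁻²·K⁻¹·mol⁻¹] / [kg·mol⁻¹] = m²·s⁻²·K⁻¹
  (D) J·kg⁻¹·K⁻¹ = N·m·kg⁻¹·K⁻¹ = m²·s⁻²·K⁻¹
  (E) m²·s⁻²·K⁻¹
All reduce to m²·s⁻²·K⁻¹ except (A), which is kg·m²·s⁻²·K⁻¹.

(A)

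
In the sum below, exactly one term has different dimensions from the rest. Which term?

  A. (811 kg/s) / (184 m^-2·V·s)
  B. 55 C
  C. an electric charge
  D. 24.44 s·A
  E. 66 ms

Work out the base dimensions of each:
  A. [kg·s⁻¹] / [kg·s⁻²·A⁻¹] = s·A
  B. C = s·A
  C. [electric charge] = s·A
  D. A·s = s·A
  E. s
All reduce to s·A except E., which is s.

E.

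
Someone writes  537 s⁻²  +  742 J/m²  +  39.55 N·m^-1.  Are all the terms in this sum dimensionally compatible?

Expand each in SI base units:
  537 s⁻²:  s⁻²
  742 J/m²:  J·m⁻² = N·m·m⁻² = kg·s⁻²
  39.55 N·m^-1:  N·m⁻¹ = kg·m·s⁻²·m⁻¹ = kg·s⁻²
The terms do not share a single dimension (kg·s⁻² vs s⁻²).

No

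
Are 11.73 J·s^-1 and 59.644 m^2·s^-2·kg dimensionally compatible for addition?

No

Reduce each to base SI dimensions:
  11.73 J·s^-1:  J·s⁻¹ = N·m·s⁻¹ = kg·m²·s⁻³
  59.644 m^2·s^-2·kg:  kg·m²·s⁻²
kg·m²·s⁻³ ≠ kg·m²·s⁻², so they cannot be added.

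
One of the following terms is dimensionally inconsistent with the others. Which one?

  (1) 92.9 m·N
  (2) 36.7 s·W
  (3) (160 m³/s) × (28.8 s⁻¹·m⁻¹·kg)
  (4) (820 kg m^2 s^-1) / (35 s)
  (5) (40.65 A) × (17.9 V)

Expand each in SI base units:
  (1) N·m = kg·m·s⁻²·m = kg·m²·s⁻²
  (2) W·s = J·s⁻¹·s = kg·m²·s⁻²
  (3) [m³·s⁻¹] · [kg·m⁻¹·s⁻¹] = kg·m²·s⁻²
  (4) [kg·m²·s⁻¹] / [s] = kg·m²·s⁻²
  (5) [A] · [kg·m²·s⁻³·A⁻¹] = kg·m²·s⁻³
All reduce to kg·m²·s⁻² except (5), which is kg·m²·s⁻³.

(5)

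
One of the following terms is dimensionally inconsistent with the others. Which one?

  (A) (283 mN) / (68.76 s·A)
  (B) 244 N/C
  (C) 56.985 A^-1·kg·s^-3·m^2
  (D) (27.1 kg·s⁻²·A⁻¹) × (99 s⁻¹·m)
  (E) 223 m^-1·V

(C)

Reduce each to base SI dimensions:
  (A) [kg·m·s⁻²] / [s·A] = kg·m·s⁻³·A⁻¹
  (B) N·C⁻¹ = kg·m·s⁻²·(s·A)⁻¹ = kg·m·s⁻³·A⁻¹
  (C) kg·m²·s⁻³·A⁻¹
  (D) [kg·s⁻²·A⁻¹] · [m·s⁻¹] = kg·m·s⁻³·A⁻¹
  (E) V·m⁻¹ = J·C⁻¹·m⁻¹ = kg·m·s⁻³·A⁻¹
All reduce to kg·m·s⁻³·A⁻¹ except (C), which is kg·m²·s⁻³·A⁻¹.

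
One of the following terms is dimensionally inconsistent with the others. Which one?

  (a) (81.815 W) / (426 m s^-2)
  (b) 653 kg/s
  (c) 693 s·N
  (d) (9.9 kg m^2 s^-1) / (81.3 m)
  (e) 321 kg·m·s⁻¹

Dimensions:
  (a) [kg·m²·s⁻³] / [m·s⁻²] = kg·m·s⁻¹
  (b) kg·s⁻¹
  (c) N·s = kg·m·s⁻²·s = kg·m·s⁻¹
  (d) [kg·m²·s⁻¹] / [m] = kg·m·s⁻¹
  (e) kg·m·s⁻¹
All reduce to kg·m·s⁻¹ except (b), which is kg·s⁻¹.

(b)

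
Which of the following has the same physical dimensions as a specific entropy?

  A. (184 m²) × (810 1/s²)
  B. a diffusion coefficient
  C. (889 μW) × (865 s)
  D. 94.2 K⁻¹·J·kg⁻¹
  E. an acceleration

D.

Reference: [specific entropy] = m²·s⁻²·K⁻¹.
Each option:
  A. [m²] · [s⁻²] = m²·s⁻²
  B. [diffusion coefficient] = m²·s⁻¹
  C. [kg·m²·s⁻³] · [s] = kg·m²·s⁻²
  D. J·kg⁻¹·K⁻¹ = N·m·kg⁻¹·K⁻¹ = m²·s⁻²·K⁻¹  ← same
  E. [acceleration] = m·s⁻²
Only D. matches m²·s⁻²·K⁻¹.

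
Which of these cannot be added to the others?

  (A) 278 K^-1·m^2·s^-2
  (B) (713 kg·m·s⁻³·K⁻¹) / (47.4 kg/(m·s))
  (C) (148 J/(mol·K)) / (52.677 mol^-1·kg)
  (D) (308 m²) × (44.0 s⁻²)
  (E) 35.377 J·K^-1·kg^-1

In SI base units:
  (A) m²·s⁻²·K⁻¹
  (B) [kg·m·s⁻³·K⁻¹] / [kg·m⁻¹·s⁻¹] = m²·s⁻²·K⁻¹
  (C) [kg·m²·s⁻²·K⁻¹·mol⁻¹] / [kg·mol⁻¹] = m²·s⁻²·K⁻¹
  (D) [m²] · [s⁻²] = m²·s⁻²
  (E) J·kg⁻¹·K⁻¹ = N·m·kg⁻¹·K⁻¹ = m²·s⁻²·K⁻¹
All reduce to m²·s⁻²·K⁻¹ except (D), which is m²·s⁻².

(D)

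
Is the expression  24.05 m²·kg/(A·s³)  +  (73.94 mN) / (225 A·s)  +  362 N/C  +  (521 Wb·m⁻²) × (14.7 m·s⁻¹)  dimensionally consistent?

Dimensions:
  24.05 m²·kg/(A·s³):  kg·m²·s⁻³·A⁻¹
  (73.94 mN) / (225 A·s):  [kg·m·s⁻²] / [s·A] = kg·m·s⁻³·A⁻¹
  362 N/C:  N·C⁻¹ = kg·m·s⁻²·(s·A)⁻¹ = kg·m·s⁻³·A⁻¹
  (521 Wb·m⁻²) × (14.7 m·s⁻¹):  [kg·s⁻²·A⁻¹] · [m·s⁻¹] = kg·m·s⁻³·A⁻¹
The terms do not share a single dimension (kg·m²·s⁻³·A⁻¹ vs kg·m·s⁻³·A⁻¹).

No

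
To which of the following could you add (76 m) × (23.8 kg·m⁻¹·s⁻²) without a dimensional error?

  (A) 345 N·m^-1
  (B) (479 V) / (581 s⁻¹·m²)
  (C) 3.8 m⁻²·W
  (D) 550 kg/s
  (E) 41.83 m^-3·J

Reference: [m] · [kg·m⁻¹·s⁻²] = kg·s⁻².
Each option:
  (A) N·m⁻¹ = kg·m·s⁻²·m⁻¹ = kg·s⁻²  ← same
  (B) [kg·m²·s⁻³·A⁻¹] / [m²·s⁻¹] = kg·s⁻²·A⁻¹
  (C) W·m⁻² = J·s⁻¹·m⁻² = kg·s⁻³
  (D) kg·s⁻¹
  (E) J·m⁻³ = N·m·m⁻³ = kg·m⁻¹·s⁻²
Only (A) matches kg·s⁻².

(A)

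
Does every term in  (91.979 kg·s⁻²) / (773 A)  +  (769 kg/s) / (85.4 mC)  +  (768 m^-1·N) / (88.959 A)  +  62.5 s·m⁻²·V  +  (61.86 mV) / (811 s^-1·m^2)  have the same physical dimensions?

Yes

Expand each in SI base units:
  (91.979 kg·s⁻²) / (773 A):  [kg·s⁻²] / [A] = kg·s⁻²·A⁻¹
  (769 kg/s) / (85.4 mC):  [kg·s⁻¹] / [s·A] = kg·s⁻²·A⁻¹
  (768 m^-1·N) / (88.959 A):  [kg·s⁻²] / [A] = kg·s⁻²·A⁻¹
  62.5 s·m⁻²·V:  V·s·m⁻² = J·C⁻¹·s·m⁻² = kg·s⁻²·A⁻¹
  (61.86 mV) / (811 s^-1·m^2):  [kg·m²·s⁻³·A⁻¹] / [m²·s⁻¹] = kg·s⁻²·A⁻¹
Every term reduces to kg·s⁻²·A⁻¹.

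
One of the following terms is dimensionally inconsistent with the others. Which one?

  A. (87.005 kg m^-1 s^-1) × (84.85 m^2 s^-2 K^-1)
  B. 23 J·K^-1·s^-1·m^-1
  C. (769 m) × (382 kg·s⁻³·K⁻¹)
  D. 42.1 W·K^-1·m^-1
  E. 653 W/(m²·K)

Work out the base dimensions of each:
  A. [kg·m⁻¹·s⁻¹] · [m²·s⁻²·K⁻¹] = kg·m·s⁻³·K⁻¹
  B. J·s⁻¹·m⁻¹·K⁻¹ = N·m·s⁻¹·m⁻¹·K⁻¹ = kg·m·s⁻³·K⁻¹
  C. [m] · [kg·s⁻³·K⁻¹] = kg·m·s⁻³·K⁻¹
  D. W·m⁻¹·K⁻¹ = J·s⁻¹·m⁻¹·K⁻¹ = kg·m·s⁻³·K⁻¹
  E. W·m⁻²·K⁻¹ = J·s⁻¹·m⁻²·K⁻¹ = kg·s⁻³·K⁻¹
All reduce to kg·m·s⁻³·K⁻¹ except E., which is kg·s⁻³·K⁻¹.

E.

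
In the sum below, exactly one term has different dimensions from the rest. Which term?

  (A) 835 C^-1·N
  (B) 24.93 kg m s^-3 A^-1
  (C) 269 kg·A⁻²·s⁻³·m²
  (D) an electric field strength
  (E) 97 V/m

Work out the base dimensions of each:
  (A) N·C⁻¹ = kg·m·s⁻²·(s·A)⁻¹ = kg·m·s⁻³·A⁻¹
  (B) kg·m·s⁻³·A⁻¹
  (C) kg·m²·s⁻³·A⁻²
  (D) [electric field strength] = kg·m·s⁻³·A⁻¹
  (E) V·m⁻¹ = J·C⁻¹·m⁻¹ = kg·m·s⁻³·A⁻¹
All reduce to kg·m·s⁻³·A⁻¹ except (C), which is kg·m²·s⁻³·A⁻².

(C)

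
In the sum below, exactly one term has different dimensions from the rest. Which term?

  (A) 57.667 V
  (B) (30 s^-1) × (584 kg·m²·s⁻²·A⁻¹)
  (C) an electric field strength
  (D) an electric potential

Expand each in SI base units:
  (A) V = J·C⁻¹ = kg·m²·s⁻³·A⁻¹
  (B) [s⁻¹] · [kg·m²·s⁻²·A⁻¹] = kg·m²·s⁻³·A⁻¹
  (C) [electric field strength] = kg·m·s⁻³·A⁻¹
  (D) [electric potential] = kg·m²·s⁻³·A⁻¹
All reduce to kg·m²·s⁻³·A⁻¹ except (C), which is kg·m·s⁻³·A⁻¹.

(C)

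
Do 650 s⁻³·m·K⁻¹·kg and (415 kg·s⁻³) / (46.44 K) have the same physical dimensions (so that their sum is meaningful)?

No

Expand each in SI base units:
  650 s⁻³·m·K⁻¹·kg:  kg·m·s⁻³·K⁻¹
  (415 kg·s⁻³) / (46.44 K):  [kg·s⁻³] / [K] = kg·s⁻³·K⁻¹
kg·m·s⁻³·K⁻¹ ≠ kg·s⁻³·K⁻¹, so they cannot be added.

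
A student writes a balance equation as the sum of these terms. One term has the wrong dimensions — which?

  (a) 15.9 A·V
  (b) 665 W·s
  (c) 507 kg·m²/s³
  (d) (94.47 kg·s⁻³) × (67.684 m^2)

Expand each in SI base units:
  (a) V·A = J·C⁻¹·A = kg·m²·s⁻³
  (b) W·s = J·s⁻¹·s = kg·m²·s⁻²
  (c) kg·m²·s⁻³
  (d) [kg·s⁻³] · [m²] = kg·m²·s⁻³
All reduce to kg·m²·s⁻³ except (b), which is kg·m²·s⁻².

(b)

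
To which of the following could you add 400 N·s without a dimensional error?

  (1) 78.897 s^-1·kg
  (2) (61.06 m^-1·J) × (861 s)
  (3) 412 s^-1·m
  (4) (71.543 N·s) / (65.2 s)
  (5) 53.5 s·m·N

(2)

Reference: N·s = kg·m·s⁻²·s = kg·m·s⁻¹.
Each option:
  (1) kg·s⁻¹
  (2) [kg·m·s⁻²] · [s] = kg·m·s⁻¹  ← same
  (3) m·s⁻¹
  (4) [kg·m·s⁻¹] / [s] = kg·m·s⁻²
  (5) N·m·s = kg·m·s⁻²·m·s = kg·m²·s⁻¹
Only (2) matches kg·m·s⁻¹.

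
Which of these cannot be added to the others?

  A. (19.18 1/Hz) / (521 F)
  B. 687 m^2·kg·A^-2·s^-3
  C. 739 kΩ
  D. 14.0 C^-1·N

D.

Expand each in SI base units:
  A. [s] / [kg⁻¹·m⁻²·s⁴·A²] = kg·m²·s⁻³·A⁻²
  B. kg·m²·s⁻³·A⁻²
  C. Ω = V·A⁻¹ = kg·m²·s⁻³·A⁻²
  D. N·C⁻¹ = kg·m·s⁻²·(s·A)⁻¹ = kg·m·s⁻³·A⁻¹
All reduce to kg·m²·s⁻³·A⁻² except D., which is kg·m·s⁻³·A⁻¹.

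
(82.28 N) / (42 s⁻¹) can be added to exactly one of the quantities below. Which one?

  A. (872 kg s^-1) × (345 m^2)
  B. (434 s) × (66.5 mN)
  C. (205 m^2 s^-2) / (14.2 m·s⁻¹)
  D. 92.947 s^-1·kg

Reference: [kg·m·s⁻²] / [s⁻¹] = kg·m·s⁻¹.
Each option:
  A. [kg·s⁻¹] · [m²] = kg·m²·s⁻¹
  B. [s] · [kg·m·s⁻²] = kg·m·s⁻¹  ← same
  C. [m²·s⁻²] / [m·s⁻¹] = m·s⁻¹
  D. kg·s⁻¹
Only B. matches kg·m·s⁻¹.

B.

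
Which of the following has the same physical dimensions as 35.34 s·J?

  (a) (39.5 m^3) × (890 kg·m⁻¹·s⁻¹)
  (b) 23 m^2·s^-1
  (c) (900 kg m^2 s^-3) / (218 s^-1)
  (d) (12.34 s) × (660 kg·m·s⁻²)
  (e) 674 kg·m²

Reference: J·s = N·m·s = kg·m²·s⁻¹.
Each option:
  (a) [m³] · [kg·m⁻¹·s⁻¹] = kg·m²·s⁻¹  ← same
  (b) m²·s⁻¹
  (c) [kg·m²·s⁻³] / [s⁻¹] = kg·m²·s⁻²
  (d) [s] · [kg·m·s⁻²] = kg·m·s⁻¹
  (e) kg·m²
Only (a) matches kg·m²·s⁻¹.

(a)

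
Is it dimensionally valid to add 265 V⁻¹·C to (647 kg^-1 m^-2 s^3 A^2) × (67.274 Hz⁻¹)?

Reduce each to base SI dimensions:
  265 V⁻¹·C:  C·V⁻¹ = s·A·(J·C⁻¹)⁻¹ = kg⁻¹·m⁻²·s⁴·A²
  (647 kg^-1 m^-2 s^3 A^2) × (67.274 Hz⁻¹):  [kg⁻¹·m⁻²·s³·A²] · [s] = kg⁻¹·m⁻²·s⁴·A²
Both are kg⁻¹·m⁻²·s⁴·A², so they have the same dimensions and can be added.

Yes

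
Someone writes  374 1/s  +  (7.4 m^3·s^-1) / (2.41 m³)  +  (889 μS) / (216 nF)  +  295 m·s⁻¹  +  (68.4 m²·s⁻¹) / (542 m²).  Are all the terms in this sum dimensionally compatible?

Expand each in SI base units:
  374 1/s:  s⁻¹
  (7.4 m^3·s^-1) / (2.41 m³):  [m³·s⁻¹] / [m³] = s⁻¹
  (889 μS) / (216 nF):  [kg⁻¹·m⁻²·s³·A²] / [kg⁻¹·m⁻²·s⁴·A²] = s⁻¹
  295 m·s⁻¹:  m·s⁻¹
  (68.4 m²·s⁻¹) / (542 m²):  [m²·s⁻¹] / [m²] = s⁻¹
The terms do not share a single dimension (m·s⁻¹ vs s⁻¹).

No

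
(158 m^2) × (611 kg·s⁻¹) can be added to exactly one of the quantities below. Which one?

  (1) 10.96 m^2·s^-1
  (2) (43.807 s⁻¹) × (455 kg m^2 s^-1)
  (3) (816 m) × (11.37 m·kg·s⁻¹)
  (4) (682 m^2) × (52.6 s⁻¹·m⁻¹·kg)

Reference: [m²] · [kg·s⁻¹] = kg·m²·s⁻¹.
Each option:
  (1) m²·s⁻¹
  (2) [s⁻¹] · [kg·m²·s⁻¹] = kg·m²·s⁻²
  (3) [m] · [kg·m·s⁻¹] = kg·m²·s⁻¹  ← same
  (4) [m²] · [kg·m⁻¹·s⁻¹] = kg·m·s⁻¹
Only (3) matches kg·m²·s⁻¹.

(3)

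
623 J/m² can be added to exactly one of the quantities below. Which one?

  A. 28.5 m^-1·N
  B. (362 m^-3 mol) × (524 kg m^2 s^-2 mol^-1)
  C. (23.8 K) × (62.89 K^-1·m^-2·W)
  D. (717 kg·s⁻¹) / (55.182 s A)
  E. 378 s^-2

Reference: J·m⁻² = N·m·m⁻² = kg·s⁻².
Each option:
  A. N·m⁻¹ = kg·m·s⁻²·m⁻¹ = kg·s⁻²  ← same
  B. [m⁻³·mol] · [kg·m²·s⁻²·mol⁻¹] = kg·m⁻¹·s⁻²
  C. [K] · [kg·s⁻³·K⁻¹] = kg·s⁻³
  D. [kg·s⁻¹] / [s·A] = kg·s⁻²·A⁻¹
  E. s⁻²
Only A. matches kg·s⁻².

A.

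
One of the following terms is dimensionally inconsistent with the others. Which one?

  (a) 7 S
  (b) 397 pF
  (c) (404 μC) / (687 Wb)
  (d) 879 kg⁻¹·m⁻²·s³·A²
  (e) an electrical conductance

Expand each in SI base units:
  (a) S = Ω⁻¹ = kg⁻¹·m⁻²·s³·A²
  (b) F = C·V⁻¹ = kg⁻¹·m⁻²·s⁴·A²
  (c) [s·A] / [kg·m²·s⁻²·A⁻¹] = kg⁻¹·m⁻²·s³·A²
  (d) kg⁻¹·m⁻²·s³·A²
  (e) [electrical conductance] = kg⁻¹·m⁻²·s³·A²
All reduce to kg⁻¹·m⁻²·s³·A² except (b), which is kg⁻¹·m⁻²·s⁴·A².

(b)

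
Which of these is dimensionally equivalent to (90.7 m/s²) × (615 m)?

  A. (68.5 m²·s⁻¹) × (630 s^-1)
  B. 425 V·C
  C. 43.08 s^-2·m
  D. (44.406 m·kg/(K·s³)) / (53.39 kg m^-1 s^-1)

Reference: [m·s⁻²] · [m] = m²·s⁻².
Each option:
  A. [m²·s⁻¹] · [s⁻¹] = m²·s⁻²  ← same
  B. C·V = s·A·J·C⁻¹ = kg·m²·s⁻²
  C. m·s⁻²
  D. [kg·m·s⁻³·K⁻¹] / [kg·m⁻¹·s⁻¹] = m²·s⁻²·K⁻¹
Only A. matches m²·s⁻².

A.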